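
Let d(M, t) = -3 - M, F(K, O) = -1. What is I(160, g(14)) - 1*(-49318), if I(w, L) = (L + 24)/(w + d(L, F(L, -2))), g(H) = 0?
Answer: 7742950/157 ≈ 49318.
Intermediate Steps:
I(w, L) = (24 + L)/(-3 + w - L) (I(w, L) = (L + 24)/(w + (-3 - L)) = (24 + L)/(-3 + w - L))
I(160, g(14)) - 1*(-49318) = (24 + 0)/(-3 + 160 - 1*0) - 1*(-49318) = 24/(-3 + 160 + 0) + 49318 = 24/157 + 49318 = 7742950/157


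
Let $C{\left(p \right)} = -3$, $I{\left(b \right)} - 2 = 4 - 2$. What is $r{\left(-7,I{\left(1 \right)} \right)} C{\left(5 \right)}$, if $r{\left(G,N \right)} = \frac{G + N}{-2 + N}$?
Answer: $\frac{9}{2} \approx 4.5$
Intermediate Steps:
$I{\left(b \right)} = 4$ ($I{\left(b \right)} = 2 + \left(4 - 2\right) = 2 + 2 = 4$)
$r{\left(G,N \right)} = \frac{G + N}{-2 + N}$
$r{\left(-7,I{\left(1 \right)} \right)} C{\left(5 \right)} = \frac{-7 + 4}{-2 + 4} \left(-3\right) = \frac{1}{2} \left(-3\right) \left(-3\right) = \left(- \frac{3}{2}\right) \left(-3\right) = \frac{9}{2}$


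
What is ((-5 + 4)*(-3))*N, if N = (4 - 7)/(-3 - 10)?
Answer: 9/13 ≈ 0.69231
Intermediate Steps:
N = 3/13 (N = -3/(-13) = -3*(-1/13) = 3/13 ≈ 0.23077)
((-5 + 4)*(-3))*N = ((-5 + 4)*(-3))*(3/13) = -1*(-3)*(3/13) = 3*(3/13) = 9/13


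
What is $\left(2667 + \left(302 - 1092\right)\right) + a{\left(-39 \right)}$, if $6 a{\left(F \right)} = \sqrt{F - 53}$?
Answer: $1877 + \frac{i \sqrt{23}}{3} \approx 1877.0 + 1.5986 i$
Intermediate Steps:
$a{\left(F \right)} = \frac{\sqrt{-53 + F}}{6}$ ($a{\left(F \right)} = \frac{\sqrt{F - 53}}{6} = \frac{\sqrt{-53 + F}}{6}$)
$\left(2667 + \left(302 - 1092\right)\right) + a{\left(-39 \right)} = \left(2667 + \left(302 - 1092\right)\right) + \frac{\sqrt{-53 - 39}}{6} = \left(2667 + \left(302 - 1092\right)\right) + \frac{\sqrt{-92}}{6} = \left(2667 - 790\right) + \frac{2 i \sqrt{23}}{6} = 1877 + \frac{i \sqrt{23}}{3}$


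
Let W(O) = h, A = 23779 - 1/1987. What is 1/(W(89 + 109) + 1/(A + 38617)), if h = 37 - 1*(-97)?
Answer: 123980851/16613436021 ≈ 0.0074627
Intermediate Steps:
A = 47248872/1987 (A = 23779 - 1*1/1987 = 23779 - 1/1987 = 47248872/1987 ≈ 23779.)
h = 134 (h = 37 + 97 = 134)
W(O) = 134
1/(W(89 + 109) + 1/(A + 38617)) = 1/(134 + 1/(47248872/1987 + 38617)) = 1/(134 + 1/(123980851/1987)) = 1/(134 + 1987/123980851) = 1/(16613436021/123980851) = 123980851/16613436021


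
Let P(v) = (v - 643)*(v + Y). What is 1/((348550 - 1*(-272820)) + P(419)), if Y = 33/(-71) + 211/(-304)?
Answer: 1349/711966568 ≈ 1.8948e-6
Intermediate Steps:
Y = -25013/21584 (Y = 33*(-1/71) + 211*(-1/304) = -33/71 - 211/304 = -25013/21584 ≈ -1.1589)
P(v) = (-643 + v)*(-25013/21584 + v) (P(v) = (v - 643)*(v - 25013/21584) = (-643 + v)*(-25013/21584 + v))
1/((348550 - 1*(-272820)) + P(419)) = 1/((348550 - 1*(-272820)) + (16083359/21584 + 419² - 13903525/21584*419)) = 1/((348550 + 272820) + (16083359/21584 + 175561 - 5825576975/21584)) = 1/(621370 - 126261562/1349) = 1/(711966568/1349) = 1349/711966568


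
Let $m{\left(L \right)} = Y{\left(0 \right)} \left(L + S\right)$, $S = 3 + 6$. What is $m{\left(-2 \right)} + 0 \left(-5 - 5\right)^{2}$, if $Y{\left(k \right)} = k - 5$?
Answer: $-35$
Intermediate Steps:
$Y{\left(k \right)} = -5 + k$
$S = 9$
$m{\left(L \right)} = -45 - 5 L$ ($m{\left(L \right)} = \left(-5 + 0\right) \left(L + 9\right) = - 5 \left(9 + L\right) = -45 - 5 L$)
$m{\left(-2 \right)} + 0 \left(-5 - 5\right)^{2} = \left(-45 - -10\right) + 0 \left(-5 - 5\right)^{2} = \left(-45 + 10\right) + 0 \left(-10\right)^{2} = -35 + 0 \cdot 100 = -35 + 0 = -35$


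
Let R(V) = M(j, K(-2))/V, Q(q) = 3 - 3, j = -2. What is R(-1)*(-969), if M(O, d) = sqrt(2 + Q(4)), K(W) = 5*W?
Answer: 969*sqrt(2) ≈ 1370.4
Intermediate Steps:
Q(q) = 0
M(O, d) = sqrt(2) (M(O, d) = sqrt(2 + 0) = sqrt(2))
R(V) = sqrt(2)/V
R(-1)*(-969) = (sqrt(2)/(-1))*(-969) = (sqrt(2)*(-1))*(-969) = -sqrt(2)*(-969) = 969*sqrt(2)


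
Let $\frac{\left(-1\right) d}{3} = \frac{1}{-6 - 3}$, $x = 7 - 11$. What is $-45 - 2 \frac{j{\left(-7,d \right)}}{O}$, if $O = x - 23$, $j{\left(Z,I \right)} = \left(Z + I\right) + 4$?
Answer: $- \frac{3661}{81} \approx -45.198$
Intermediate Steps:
$x = -4$
$d = \frac{1}{3}$ ($d = - \frac{3}{-6 - 3} = - \frac{3}{-9} = \left(-3\right) \left(- \frac{1}{9}\right) = \frac{1}{3} \approx 0.33333$)
$j{\left(Z,I \right)} = 4 + I + Z$ ($j{\left(Z,I \right)} = \left(I + Z\right) + 4 = 4 + I + Z$)
$O = -27$ ($O = -4 - 23 = -27$)
$-45 - 2 \frac{j{\left(-7,d \right)}}{O} = -45 - 2 \frac{4 + \frac{1}{3} - 7}{-27} = -45 - 2 \left(\left(- \frac{8}{3}\right) \left(- \frac{1}{27}\right)\right) = -45 - \frac{16}{81} = - \frac{3661}{81}$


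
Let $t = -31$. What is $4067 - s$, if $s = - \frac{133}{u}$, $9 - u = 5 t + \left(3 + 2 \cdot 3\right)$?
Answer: $\frac{630518}{155} \approx 4067.9$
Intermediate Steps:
$u = 155$ ($u = 9 - \left(5 \left(-31\right) + \left(3 + 2 \cdot 3\right)\right) = 9 - \left(-155 + \left(3 + 6\right)\right) = 9 - \left(-155 + 9\right) = 9 - -146 = 9 + 146 = 155$)
$s = - \frac{133}{155} \approx -0.85806$
$4067 - s = 4067 - - \frac{133}{155} = 4067 + \frac{133}{155} = \frac{630518}{155}$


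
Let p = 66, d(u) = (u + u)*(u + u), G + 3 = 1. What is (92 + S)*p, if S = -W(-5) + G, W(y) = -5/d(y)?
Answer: 59433/10 ≈ 5943.3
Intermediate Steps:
G = -2 (G = -3 + 1 = -2)
d(u) = 4*u² (d(u) = (2*u)*(2*u) = 4*u²)
W(y) = -5/(4*y²) (W(y) = -5*1/(4*y²) = -5/(4*y²))
S = -39/20 (S = -(-5)/(4*(-5)²) - 2 = -(-5)/(4*25) - 2 = -1*(-1/20) - 2 = 1/20 - 2 = -39/20 ≈ -1.9500)
(92 + S)*p = (92 - 39/20)*66 = (1801/20)*66 = 59433/10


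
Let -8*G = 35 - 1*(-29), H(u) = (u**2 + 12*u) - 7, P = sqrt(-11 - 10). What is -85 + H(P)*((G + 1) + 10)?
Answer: -169 + 36*I*sqrt(21) ≈ -169.0 + 164.97*I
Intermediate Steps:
P = I*sqrt(21) (P = sqrt(-21) = I*sqrt(21) ≈ 4.5826*I)
H(u) = -7 + u**2 + 12*u
G = -8 (G = -(35 - 1*(-29))/8 = -(35 + 29)/8 = -1/8*64 = -8)
-85 + H(P)*((G + 1) + 10) = -85 + (-7 + (I*sqrt(21))**2 + 12*(I*sqrt(21)))*((-8 + 1) + 10) = -85 + (-7 - 21 + 12*I*sqrt(21))*(-7 + 10) = -85 + (-28 + 12*I*sqrt(21))*3 = -85 + (-84 + 36*I*sqrt(21)) = -169 + 36*I*sqrt(21)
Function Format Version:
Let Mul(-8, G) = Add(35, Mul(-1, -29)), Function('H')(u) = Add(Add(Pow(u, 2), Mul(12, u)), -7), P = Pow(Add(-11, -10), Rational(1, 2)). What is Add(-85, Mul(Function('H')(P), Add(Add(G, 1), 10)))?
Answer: Add(-169, Mul(36, I, Pow(21, Rational(1, 2)))) ≈ Add(-169.00, Mul(164.97, I))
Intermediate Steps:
P = Mul(I, Pow(21, Rational(1, 2))) (P = Pow(-21, Rational(1, 2)) = Mul(I, Pow(21, Rational(1, 2))) ≈ Mul(4.5826, I))
Function('H')(u) = Add(-7, Pow(u, 2), Mul(12, u))
G = -8 (G = Mul(Rational(-1, 8), Add(35, Mul(-1, -29))) = Mul(Rational(-1, 8), Add(35, 29)) = Mul(Rational(-1, 8), 64) = -8)
Add(-85, Mul(Function('H')(P), Add(Add(G, 1), 10))) = Add(-85, Mul(Add(-7, Pow(Mul(I, Pow(21, Rational(1, 2))), 2), Mul(12, Mul(I, Pow(21, Rational(1, 2))))), Add(Add(-8, 1), 10))) = Add(-85, Mul(Add(-7, -21, Mul(12, I, Pow(21, Rational(1, 2)))), Add(-7, 10))) = Add(-85, Mul(Add(-28, Mul(12, I, Pow(21, Rational(1, 2)))), 3)) = Add(-85, Add(-84, Mul(36, I, Pow(21, Rational(1, 2))))) = Add(-169, Mul(36, I, Pow(21, Rational(1, 2))))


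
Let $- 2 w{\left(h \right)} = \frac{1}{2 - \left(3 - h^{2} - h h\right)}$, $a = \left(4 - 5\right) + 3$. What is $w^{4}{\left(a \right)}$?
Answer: $\frac{1}{38416} \approx 2.6031 \cdot 10^{-5}$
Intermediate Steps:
$a = 2$ ($a = -1 + 3 = 2$)
$w{\left(h \right)} = - \frac{1}{2 \left(-1 + 2 h^{2}\right)}$ ($w{\left(h \right)} = - \frac{1}{2 \left(2 - \left(3 - h^{2} - h h\right)\right)} = - \frac{1}{2 \left(2 + \left(\left(h^{2} + h^{2}\right) - 3\right)\right)} = - \frac{1}{2 \left(2 + \left(2 h^{2} - 3\right)\right)} = - \frac{1}{2 \left(2 + \left(-3 + 2 h^{2}\right)\right)} = - \frac{1}{2 \left(-1 + 2 h^{2}\right)}$)
$w^{4}{\left(a \right)} = \left(- \frac{1}{-2 + 4 \cdot 2^{2}}\right)^{4} = \left(- \frac{1}{-2 + 4 \cdot 4}\right)^{4} = \left(- \frac{1}{-2 + 16}\right)^{4} = \left(- \frac{1}{14}\right)^{4} = \frac{1}{38416}$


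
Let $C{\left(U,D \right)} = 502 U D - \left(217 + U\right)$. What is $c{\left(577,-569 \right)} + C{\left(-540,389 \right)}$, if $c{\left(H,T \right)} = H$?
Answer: $-105449220$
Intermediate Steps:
$C{\left(U,D \right)} = -217 - U + 502 D U$ ($C{\left(U,D \right)} = 502 D U - \left(217 + U\right) = -217 - U + 502 D U$)
$c{\left(577,-569 \right)} + C{\left(-540,389 \right)} = 577 - \left(-323 + 105450120\right) = 577 - 105449797 = -105449220$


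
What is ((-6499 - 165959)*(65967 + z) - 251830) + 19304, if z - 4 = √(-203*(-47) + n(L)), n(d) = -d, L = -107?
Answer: -11377459244 - 2069496*√67 ≈ -1.1394e+10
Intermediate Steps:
z = 4 + 12*√67 (z = 4 + √(-203*(-47) - 1*(-107)) = 4 + √(9541 + 107) = 4 + √9648 = 4 + 12*√67 ≈ 102.22)
((-6499 - 165959)*(65967 + z) - 251830) + 19304 = ((-6499 - 165959)*(65967 + (4 + 12*√67)) - 251830) + 19304 = (-172458*(65971 + 12*√67) - 251830) + 19304 = ((-11377226718 - 2069496*√67) - 251830) + 19304 = (-11377478548 - 2069496*√67) + 19304 = -11377459244 - 2069496*√67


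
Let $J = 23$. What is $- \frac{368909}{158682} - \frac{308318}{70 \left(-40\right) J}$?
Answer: $\frac{6291694319}{2554780200} \approx 2.4627$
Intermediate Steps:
$- \frac{368909}{158682} - \frac{308318}{70 \left(-40\right) J} = - \frac{368909}{158682} - \frac{308318}{70 \left(-40\right) 23} = \left(-368909\right) \frac{1}{158682} - \frac{308318}{\left(-2800\right) 23} = - \frac{368909}{158682} - \frac{308318}{-64400} = - \frac{368909}{158682} - - \frac{154159}{32200} = - \frac{368909}{158682} + \frac{154159}{32200} = \frac{6291694319}{2554780200}$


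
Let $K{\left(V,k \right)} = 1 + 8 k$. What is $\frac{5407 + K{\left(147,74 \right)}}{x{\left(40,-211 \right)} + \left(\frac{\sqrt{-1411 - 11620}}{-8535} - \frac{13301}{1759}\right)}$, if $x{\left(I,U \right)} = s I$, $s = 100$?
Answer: $\frac{337449052147643521875}{224540754320143965671} + \frac{9902993000625 i \sqrt{13031}}{224540754320143965671} \approx 1.5028 + 5.0345 \cdot 10^{-6} i$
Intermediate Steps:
$x{\left(I,U \right)} = 100 I$
$\frac{5407 + K{\left(147,74 \right)}}{x{\left(40,-211 \right)} + \left(\frac{\sqrt{-1411 - 11620}}{-8535} - \frac{13301}{1759}\right)} = \frac{5407 + \left(1 + 8 \cdot 74\right)}{100 \cdot 40 + \left(\frac{\sqrt{-1411 - 11620}}{-8535} - \frac{13301}{1759}\right)} = \frac{5407 + \left(1 + 592\right)}{4000 + \left(\sqrt{-13031} \left(- \frac{1}{8535}\right) - \frac{13301}{1759}\right)} = \frac{5407 + 593}{4000 - \left(\frac{13301}{1759} - i \sqrt{13031} \left(- \frac{1}{8535}\right)\right)} = \frac{6000}{4000 - \left(\frac{13301}{1759} + \frac{i \sqrt{13031}}{8535}\right)} = \frac{6000}{\frac{7022699}{1759} - \frac{i \sqrt{13031}}{8535}}$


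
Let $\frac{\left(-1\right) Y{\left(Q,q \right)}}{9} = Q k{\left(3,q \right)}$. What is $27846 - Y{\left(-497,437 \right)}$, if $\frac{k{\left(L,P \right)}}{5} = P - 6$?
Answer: $-9611469$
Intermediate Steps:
$k{\left(L,P \right)} = -30 + 5 P$ ($k{\left(L,P \right)} = 5 \left(P - 6\right) = 5 \left(-6 + P\right) = -30 + 5 P$)
$Y{\left(Q,q \right)} = - 9 Q \left(-30 + 5 q\right)$
$27846 - Y{\left(-497,437 \right)} = 27846 - 45 \left(-497\right) \left(6 - 437\right) = 27846 - 45 \left(-497\right) \left(-431\right) = 27846 - 9639315 = -9611469$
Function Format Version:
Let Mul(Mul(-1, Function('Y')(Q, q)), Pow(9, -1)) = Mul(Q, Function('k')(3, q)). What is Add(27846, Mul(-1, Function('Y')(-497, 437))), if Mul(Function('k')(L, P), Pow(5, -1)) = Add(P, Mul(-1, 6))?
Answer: -9611469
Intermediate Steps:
Function('k')(L, P) = Add(-30, Mul(5, P)) (Function('k')(L, P) = Mul(5, Add(P, Mul(-1, 6))) = Mul(5, Add(P, -6)) = Mul(5, Add(-6, P)) = Add(-30, Mul(5, P)))
Function('Y')(Q, q) = Mul(-9, Q, Add(-30, Mul(5, q))) (Function('Y')(Q, q) = Mul(-9, Mul(Q, Add(-30, Mul(5, q)))) = Mul(-9, Q, Add(-30, Mul(5, q))))
Add(27846, Mul(-1, Function('Y')(-497, 437))) = Add(27846, Mul(-1, Mul(45, -497, Add(6, Mul(-1, 437))))) = Add(27846, Mul(-1, Mul(45, -497, Add(6, -437)))) = Add(27846, Mul(-1, Mul(45, -497, -431))) = Add(27846, Mul(-1, 9639315)) = Add(27846, -9639315) = -9611469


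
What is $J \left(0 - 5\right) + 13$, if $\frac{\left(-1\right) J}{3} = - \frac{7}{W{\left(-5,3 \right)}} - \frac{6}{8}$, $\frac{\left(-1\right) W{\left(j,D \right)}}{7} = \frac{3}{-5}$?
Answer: $- \frac{93}{4} \approx -23.25$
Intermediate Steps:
$W{\left(j,D \right)} = \frac{21}{5}$ ($W{\left(j,D \right)} = - 7 \frac{3}{-5} = - 7 \cdot 3 \left(- \frac{1}{5}\right) = \left(-7\right) \left(- \frac{3}{5}\right) = \frac{21}{5}$)
$J = \frac{29}{4}$ ($J = - 3 \left(- \frac{7}{\frac{21}{5}} - \frac{6}{8}\right) = - 3 \left(\left(-7\right) \frac{5}{21} - \frac{3}{4}\right) = - 3 \left(- \frac{5}{3} - \frac{3}{4}\right) = \left(-3\right) \left(- \frac{29}{12}\right) = \frac{29}{4} \approx 7.25$)
$J \left(0 - 5\right) + 13 = \frac{29 \left(0 - 5\right)}{4} + 13 = \frac{29}{4} \left(-5\right) + 13 = - \frac{145}{4} + 13 = - \frac{93}{4}$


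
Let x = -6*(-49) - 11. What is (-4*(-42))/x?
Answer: 168/283 ≈ 0.59364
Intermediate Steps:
x = 283 (x = 294 - 11 = 283)
(-4*(-42))/x = -4*(-42)/283 = 168*(1/283) = 168/283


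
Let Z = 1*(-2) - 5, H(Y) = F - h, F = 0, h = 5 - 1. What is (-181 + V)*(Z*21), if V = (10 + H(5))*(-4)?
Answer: 30135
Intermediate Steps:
h = 4
H(Y) = -4 (H(Y) = 0 - 1*4 = 0 - 4 = -4)
Z = -7 (Z = -2 - 5 = -7)
V = -24 (V = (10 - 4)*(-4) = 6*(-4) = -24)
(-181 + V)*(Z*21) = (-181 - 24)*(-7*21) = -205*(-147) = 30135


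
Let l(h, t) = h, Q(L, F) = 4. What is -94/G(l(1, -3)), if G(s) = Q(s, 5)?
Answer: -47/2 ≈ -23.500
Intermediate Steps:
G(s) = 4
-94/G(l(1, -3)) = -94/4 = -94*¼ = -47/2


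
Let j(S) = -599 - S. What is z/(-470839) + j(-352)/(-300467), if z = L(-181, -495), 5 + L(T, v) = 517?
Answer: -37541871/141471581813 ≈ -0.00026537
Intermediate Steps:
L(T, v) = 512 (L(T, v) = -5 + 517 = 512)
z = 512
z/(-470839) + j(-352)/(-300467) = 512/(-470839) + (-599 - 1*(-352))/(-300467) = 512*(-1/470839) + (-599 + 352)*(-1/300467) = -512/470839 - 247*(-1/300467) = -512/470839 + 247/300467 = -37541871/141471581813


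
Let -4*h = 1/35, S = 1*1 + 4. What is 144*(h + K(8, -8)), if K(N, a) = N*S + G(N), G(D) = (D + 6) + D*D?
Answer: 594684/35 ≈ 16991.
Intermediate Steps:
S = 5 (S = 1 + 4 = 5)
h = -1/140 (h = -¼/35 = -¼*1/35 = -1/140 ≈ -0.0071429)
G(D) = 6 + D + D² (G(D) = (6 + D) + D² = 6 + D + D²)
K(N, a) = 6 + N² + 6*N (K(N, a) = N*5 + (6 + N + N²) = 5*N + (6 + N + N²) = 6 + N² + 6*N)
144*(h + K(8, -8)) = 144*(-1/140 + (6 + 8² + 6*8)) = 144*(-1/140 + (6 + 64 + 48)) = 144*(-1/140 + 118) = 144*(16519/140) = 594684/35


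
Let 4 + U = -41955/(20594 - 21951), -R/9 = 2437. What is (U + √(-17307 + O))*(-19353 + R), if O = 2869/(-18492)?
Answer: -1508053722/1357 - 6881*I*√1479563009799/1541 ≈ -1.1113e+6 - 5.4314e+6*I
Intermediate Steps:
R = -21933 (R = -9*2437 = -21933)
O = -2869/18492 (O = 2869*(-1/18492) = -2869/18492 ≈ -0.15515)
U = 36527/1357 (U = -4 - 41955/(20594 - 21951) = -4 - 41955/(-1357) = -4 - 41955*(-1/1357) = -4 + 41955/1357 = 36527/1357 ≈ 26.917)
(U + √(-17307 + O))*(-19353 + R) = (36527/1357 + √(-17307 - 2869/18492))*(-19353 - 21933) = (36527/1357 + √(-320043913/18492))*(-41286) = (36527/1357 + I*√1479563009799/9246)*(-41286) = -1508053722/1357 - 6881*I*√1479563009799/1541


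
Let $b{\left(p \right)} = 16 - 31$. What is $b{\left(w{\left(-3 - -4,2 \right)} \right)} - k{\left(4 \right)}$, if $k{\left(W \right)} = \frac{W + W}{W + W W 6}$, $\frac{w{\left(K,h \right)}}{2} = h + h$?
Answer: $- \frac{377}{25} \approx -15.08$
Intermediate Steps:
$w{\left(K,h \right)} = 4 h$ ($w{\left(K,h \right)} = 2 \left(h + h\right) = 2 \cdot 2 h = 4 h$)
$k{\left(W \right)} = \frac{2 W}{W + 6 W^{2}}$ ($k{\left(W \right)} = \frac{2 W}{W + W^{2} \cdot 6} = \frac{2 W}{W + 6 W^{2}}$)
$b{\left(p \right)} = -15$
$b{\left(w{\left(-3 - -4,2 \right)} \right)} - k{\left(4 \right)} = -15 - \frac{2}{1 + 6 \cdot 4} = -15 - \frac{2}{1 + 24} = -15 - \frac{2}{25} = - \frac{377}{25}$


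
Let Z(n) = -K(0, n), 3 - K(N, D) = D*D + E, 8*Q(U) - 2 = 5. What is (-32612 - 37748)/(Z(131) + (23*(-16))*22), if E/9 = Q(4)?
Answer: -562880/72559 ≈ -7.7575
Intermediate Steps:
Q(U) = 7/8 (Q(U) = ¼ + (⅛)*5 = ¼ + 5/8 = 7/8)
E = 63/8 (E = 9*(7/8) = 63/8 ≈ 7.8750)
K(N, D) = -39/8 - D² (K(N, D) = 3 - (D*D + 63/8) = 3 - (D² + 63/8) = 3 - (63/8 + D²) = 3 + (-63/8 - D²) = -39/8 - D²)
Z(n) = 39/8 + n² (Z(n) = -(-39/8 - n²) = 39/8 + n²)
(-32612 - 37748)/(Z(131) + (23*(-16))*22) = (-32612 - 37748)/((39/8 + 131²) + (23*(-16))*22) = -70360/((39/8 + 17161) - 368*22) = -70360/(137327/8 - 8096) = -70360/72559/8 = -70360*8/72559 = -562880/72559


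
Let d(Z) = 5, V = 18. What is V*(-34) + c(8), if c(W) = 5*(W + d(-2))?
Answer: -547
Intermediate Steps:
c(W) = 25 + 5*W (c(W) = 5*(W + 5) = 5*(5 + W) = 25 + 5*W)
V*(-34) + c(8) = 18*(-34) + (25 + 5*8) = -612 + (25 + 40) = -612 + 65 = -547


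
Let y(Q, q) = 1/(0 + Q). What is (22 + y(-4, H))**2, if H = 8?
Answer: 7569/16 ≈ 473.06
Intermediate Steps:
y(Q, q) = 1/Q
(22 + y(-4, H))**2 = (22 + 1/(-4))**2 = (22 - 1/4)**2 = (87/4)**2 = 7569/16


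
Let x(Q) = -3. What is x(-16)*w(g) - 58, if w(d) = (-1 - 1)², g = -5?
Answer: -70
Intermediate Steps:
w(d) = 4 (w(d) = (-2)² = 4)
x(-16)*w(g) - 58 = -3*4 - 58 = -12 - 58 = -70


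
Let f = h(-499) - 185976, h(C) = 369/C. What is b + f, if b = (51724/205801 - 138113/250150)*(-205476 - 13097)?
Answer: -3088650486756983599/25689078954850 ≈ -1.2023e+5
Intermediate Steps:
f = -92802393/499 (f = 369/(-499) - 185976 = 369*(-1/499) - 185976 = -369/499 - 185976 = -92802393/499 ≈ -1.8598e+5)
b = 3384610536039149/51481120150 (b = (51724*(1/205801) - 138113*1/250150)*(-218573) = (51724/205801 - 138113/250150)*(-218573) = -15485034913/51481120150*(-218573) = 3384610536039149/51481120150 ≈ 65745.)
b + f = 3384610536039149/51481120150 - 92802393/499 = -3088650486756983599/25689078954850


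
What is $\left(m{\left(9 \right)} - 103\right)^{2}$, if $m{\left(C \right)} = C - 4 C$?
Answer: $16900$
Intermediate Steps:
$m{\left(C \right)} = - 3 C$ ($m{\left(C \right)} = C - 4 C = - 3 C$)
$\left(m{\left(9 \right)} - 103\right)^{2} = \left(\left(-3\right) 9 - 103\right)^{2} = \left(-27 - 103\right)^{2} = \left(-130\right)^{2} = 16900$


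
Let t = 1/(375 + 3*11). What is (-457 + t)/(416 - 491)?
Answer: 37291/6120 ≈ 6.0933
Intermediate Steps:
t = 1/408 (t = 1/(375 + 33) = 1/408 ≈ 0.0024510)
(-457 + t)/(416 - 491) = (-457 + 1/408)/(416 - 491) = -186455/408/(-75) = -186455/408*(-1/75) = 37291/6120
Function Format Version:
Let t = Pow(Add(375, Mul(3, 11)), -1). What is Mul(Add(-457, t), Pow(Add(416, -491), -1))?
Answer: Rational(37291, 6120) ≈ 6.0933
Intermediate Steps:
t = Rational(1, 408) (t = Pow(Add(375, 33), -1) = Pow(408, -1) = Rational(1, 408) ≈ 0.0024510)
Mul(Add(-457, t), Pow(Add(416, -491), -1)) = Mul(Add(-457, Rational(1, 408)), Pow(Add(416, -491), -1)) = Mul(Rational(-186455, 408), Pow(-75, -1)) = Mul(Rational(-186455, 408), Rational(-1, 75)) = Rational(37291, 6120)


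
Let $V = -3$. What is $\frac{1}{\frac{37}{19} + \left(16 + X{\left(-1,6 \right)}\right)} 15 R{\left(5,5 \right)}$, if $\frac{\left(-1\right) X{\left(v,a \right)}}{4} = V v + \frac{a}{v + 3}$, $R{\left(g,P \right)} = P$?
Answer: $- \frac{285}{23} \approx -12.391$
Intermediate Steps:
$X{\left(v,a \right)} = 12 v - \frac{4 a}{3 + v}$ ($X{\left(v,a \right)} = - 4 \left(- 3 v + \frac{a}{v + 3}\right) = - 4 \left(- 3 v + \frac{a}{3 + v}\right) = 12 v - \frac{4 a}{3 + v}$)
$\frac{1}{\frac{37}{19} + \left(16 + X{\left(-1,6 \right)}\right)} 15 R{\left(5,5 \right)} = \frac{1}{\frac{37}{19} + \left(16 + \frac{4 \left(\left(-1\right) 6 + 3 \left(-1\right)^{2} + 9 \left(-1\right)\right)}{3 - 1}\right)} 15 \cdot 5 = \frac{1}{37 \cdot \frac{1}{19} + \left(16 + \frac{4 \left(-6 + 3 \cdot 1 - 9\right)}{2}\right)} 15 \cdot 5 = \frac{1}{\frac{37}{19} + \left(16 + 4 \cdot \frac{1}{2} \left(-6 + 3 - 9\right)\right)} 15 \cdot 5 = \frac{1}{\frac{37}{19} + \left(16 + 4 \cdot \frac{1}{2} \left(-12\right)\right)} 15 \cdot 5 = \frac{1}{\frac{37}{19} + \left(16 - 24\right)} 15 \cdot 5 = \frac{1}{\frac{37}{19} - 8} \cdot 15 \cdot 5 = \frac{1}{- \frac{115}{19}} \cdot 15 \cdot 5 = \left(- \frac{19}{115}\right) 15 \cdot 5 = \left(- \frac{57}{23}\right) 5 = - \frac{285}{23}$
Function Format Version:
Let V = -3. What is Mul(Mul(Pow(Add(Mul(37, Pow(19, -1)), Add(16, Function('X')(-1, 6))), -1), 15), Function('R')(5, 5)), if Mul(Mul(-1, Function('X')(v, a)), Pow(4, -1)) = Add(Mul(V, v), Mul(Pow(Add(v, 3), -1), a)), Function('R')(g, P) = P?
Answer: Rational(-285, 23) ≈ -12.391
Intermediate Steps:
Function('X')(v, a) = Add(Mul(12, v), Mul(-4, a, Pow(Add(3, v), -1))) (Function('X')(v, a) = Mul(-4, Add(Mul(-3, v), Mul(Pow(Add(v, 3), -1), a))) = Mul(-4, Add(Mul(-3, v), Mul(Pow(Add(3, v), -1), a))) = Mul(-4, Add(Mul(-3, v), Mul(a, Pow(Add(3, v), -1)))) = Add(Mul(12, v), Mul(-4, a, Pow(Add(3, v), -1))))
Mul(Mul(Pow(Add(Mul(37, Pow(19, -1)), Add(16, Function('X')(-1, 6))), -1), 15), Function('R')(5, 5)) = Mul(Mul(Pow(Add(Mul(37, Pow(19, -1)), Add(16, Mul(4, Pow(Add(3, -1), -1), Add(Mul(-1, 6), Mul(3, Pow(-1, 2)), Mul(9, -1))))), -1), 15), 5) = Mul(Mul(Pow(Add(Mul(37, Rational(1, 19)), Add(16, Mul(4, Pow(2, -1), Add(-6, Mul(3, 1), -9)))), -1), 15), 5) = Mul(Mul(Pow(Add(Rational(37, 19), Add(16, Mul(4, Rational(1, 2), Add(-6, 3, -9)))), -1), 15), 5) = Mul(Mul(Pow(Add(Rational(37, 19), Add(16, Mul(4, Rational(1, 2), -12))), -1), 15), 5) = Mul(Mul(Pow(Add(Rational(37, 19), Add(16, -24)), -1), 15), 5) = Mul(Mul(Pow(Add(Rational(37, 19), -8), -1), 15), 5) = Mul(Mul(Pow(Rational(-115, 19), -1), 15), 5) = Mul(Mul(Rational(-19, 115), 15), 5) = Mul(Rational(-57, 23), 5) = Rational(-285, 23)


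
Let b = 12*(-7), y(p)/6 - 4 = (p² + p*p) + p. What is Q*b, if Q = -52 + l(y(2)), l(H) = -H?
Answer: 11424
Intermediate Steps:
y(p) = 24 + 6*p + 12*p² (y(p) = 24 + 6*((p² + p*p) + p) = 24 + 6*((p² + p²) + p) = 24 + 6*(2*p² + p) = 24 + 6*(p + 2*p²) = 24 + (6*p + 12*p²) = 24 + 6*p + 12*p²)
b = -84
Q = -136 (Q = -52 - (24 + 6*2 + 12*2²) = -52 - (24 + 12 + 12*4) = -52 - (24 + 12 + 48) = -52 - 1*84 = -52 - 84 = -136)
Q*b = -136*(-84) = 11424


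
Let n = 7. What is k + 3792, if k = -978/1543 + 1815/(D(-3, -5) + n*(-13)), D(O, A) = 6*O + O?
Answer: 652408191/172816 ≈ 3775.2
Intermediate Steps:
D(O, A) = 7*O
k = -2910081/172816 (k = -978/1543 + 1815/(7*(-3) + 7*(-13)) = -978*1/1543 + 1815/(-21 - 91) = -978/1543 + 1815/(-112) = -978/1543 + 1815*(-1/112) = -978/1543 - 1815/112 = -2910081/172816 ≈ -16.839)
k + 3792 = -2910081/172816 + 3792 = 652408191/172816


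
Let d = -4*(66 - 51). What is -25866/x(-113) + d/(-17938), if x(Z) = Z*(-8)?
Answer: -115982517/4053988 ≈ -28.609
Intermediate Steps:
d = -60 (d = -4*15 = -60)
x(Z) = -8*Z
-25866/x(-113) + d/(-17938) = -25866/((-8*(-113))) - 60/(-17938) = -25866/904 - 60*(-1/17938) = -25866*1/904 + 30/8969 = -12933/452 + 30/8969 = -115982517/4053988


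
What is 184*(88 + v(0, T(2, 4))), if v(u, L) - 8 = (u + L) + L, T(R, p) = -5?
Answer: 15824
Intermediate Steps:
v(u, L) = 8 + u + 2*L (v(u, L) = 8 + ((u + L) + L) = 8 + ((L + u) + L) = 8 + (u + 2*L) = 8 + u + 2*L)
184*(88 + v(0, T(2, 4))) = 184*(88 + (8 + 0 + 2*(-5))) = 184*(88 + (8 + 0 - 10)) = 184*(88 - 2) = 184*86 = 15824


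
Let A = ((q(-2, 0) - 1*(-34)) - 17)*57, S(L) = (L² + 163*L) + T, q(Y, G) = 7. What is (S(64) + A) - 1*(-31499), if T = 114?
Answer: 47509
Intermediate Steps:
S(L) = 114 + L² + 163*L (S(L) = (L² + 163*L) + 114 = 114 + L² + 163*L)
A = 1368 (A = ((7 - 1*(-34)) - 17)*57 = ((7 + 34) - 17)*57 = (41 - 17)*57 = 24*57 = 1368)
(S(64) + A) - 1*(-31499) = ((114 + 64² + 163*64) + 1368) - 1*(-31499) = ((114 + 4096 + 10432) + 1368) + 31499 = (14642 + 1368) + 31499 = 16010 + 31499 = 47509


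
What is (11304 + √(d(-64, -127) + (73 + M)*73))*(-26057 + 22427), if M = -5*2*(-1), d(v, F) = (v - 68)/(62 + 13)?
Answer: -41033520 - 726*√151431 ≈ -4.1316e+7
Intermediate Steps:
d(v, F) = -68/75 + v/75 (d(v, F) = (-68 + v)/75 = (-68 + v)*(1/75) = -68/75 + v/75)
M = 10 (M = -10*(-1) = 10)
(11304 + √(d(-64, -127) + (73 + M)*73))*(-26057 + 22427) = (11304 + √((-68/75 + (1/75)*(-64)) + (73 + 10)*73))*(-26057 + 22427) = (11304 + √((-68/75 - 64/75) + 83*73))*(-3630) = (11304 + √(-44/25 + 6059))*(-3630) = (11304 + √(151431/25))*(-3630) = (11304 + √151431/5)*(-3630) = -41033520 - 726*√151431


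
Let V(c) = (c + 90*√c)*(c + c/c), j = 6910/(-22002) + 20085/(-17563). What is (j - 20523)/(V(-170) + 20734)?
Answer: -361940662619/14893433412417 - 1335545239795*I*√170/178721200949004 ≈ -0.024302 - 0.097433*I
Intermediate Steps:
j = -112250/77007 (j = 6910*(-1/22002) + 20085*(-1/17563) = -3455/11001 - 1545/1351 = -112250/77007 ≈ -1.4577)
V(c) = (1 + c)*(c + 90*√c) (V(c) = (c + 90*√c)*(c + 1) = (c + 90*√c)*(1 + c) = (1 + c)*(c + 90*√c))
(j - 20523)/(V(-170) + 20734) = (-112250/77007 - 20523)/((-170 + (-170)² + 90*√(-170) + 90*(-170)^(3/2)) + 20734) = -1580526911/(77007*((-170 + 28900 + 90*(I*√170) + 90*(-170*I*√170)) + 20734)) = -1580526911/(77007*((-170 + 28900 + 90*I*√170 - 15300*I*√170) + 20734)) = -1580526911/(77007*((28730 - 15210*I*√170) + 20734)) = -1580526911/(77007*(49464 - 15210*I*√170))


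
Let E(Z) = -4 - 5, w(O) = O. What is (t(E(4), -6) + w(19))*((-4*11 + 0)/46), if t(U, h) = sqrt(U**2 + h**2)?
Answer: -418/23 - 66*sqrt(13)/23 ≈ -28.520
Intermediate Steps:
E(Z) = -9
(t(E(4), -6) + w(19))*((-4*11 + 0)/46) = (sqrt((-9)**2 + (-6)**2) + 19)*((-4*11 + 0)/46) = (sqrt(81 + 36) + 19)*((-44 + 0)*(1/46)) = (sqrt(117) + 19)*(-44*1/46) = (3*sqrt(13) + 19)*(-22/23) = (19 + 3*sqrt(13))*(-22/23) = -418/23 - 66*sqrt(13)/23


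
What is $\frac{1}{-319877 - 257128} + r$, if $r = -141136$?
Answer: $- \frac{81436177681}{577005} \approx -1.4114 \cdot 10^{5}$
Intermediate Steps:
$\frac{1}{-319877 - 257128} + r = \frac{1}{-319877 - 257128} - 141136 = \frac{1}{-577005} - 141136 = - \frac{1}{577005} - 141136 = - \frac{81436177681}{577005}$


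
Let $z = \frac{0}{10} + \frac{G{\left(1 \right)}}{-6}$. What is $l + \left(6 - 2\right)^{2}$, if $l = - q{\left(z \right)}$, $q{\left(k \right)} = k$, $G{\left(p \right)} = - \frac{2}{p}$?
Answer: $\frac{47}{3} \approx 15.667$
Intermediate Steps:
$z = \frac{1}{3}$ ($z = \frac{0}{10} + \frac{\left(-2\right) 1^{-1}}{-6} = 0 \cdot \frac{1}{10} + \left(-2\right) 1 \left(- \frac{1}{6}\right) = 0 - - \frac{1}{3} = 0 + \frac{1}{3} = \frac{1}{3} \approx 0.33333$)
$l = - \frac{1}{3}$ ($l = \left(-1\right) \frac{1}{3} = - \frac{1}{3} \approx -0.33333$)
$l + \left(6 - 2\right)^{2} = - \frac{1}{3} + \left(6 - 2\right)^{2} = - \frac{1}{3} + 4^{2} = - \frac{1}{3} + 16 = \frac{47}{3}$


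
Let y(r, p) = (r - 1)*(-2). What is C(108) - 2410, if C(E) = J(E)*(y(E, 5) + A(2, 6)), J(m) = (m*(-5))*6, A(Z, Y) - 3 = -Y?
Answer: 700670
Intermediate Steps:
A(Z, Y) = 3 - Y
y(r, p) = 2 - 2*r (y(r, p) = (-1 + r)*(-2) = 2 - 2*r)
J(m) = -30*m (J(m) = -5*m*6 = -30*m)
C(E) = -30*E*(-1 - 2*E) (C(E) = (-30*E)*((2 - 2*E) + (3 - 1*6)) = (-30*E)*((2 - 2*E) + (3 - 6)) = (-30*E)*((2 - 2*E) - 3) = (-30*E)*(-1 - 2*E) = -30*E*(-1 - 2*E))
C(108) - 2410 = 30*108*(1 + 2*108) - 2410 = 30*108*(1 + 216) - 2410 = 30*108*217 - 2410 = 703080 - 2410 = 700670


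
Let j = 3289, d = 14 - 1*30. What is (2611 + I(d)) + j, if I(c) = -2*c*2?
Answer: 5964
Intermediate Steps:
d = -16 (d = 14 - 30 = -16)
I(c) = -4*c
(2611 + I(d)) + j = (2611 - 4*(-16)) + 3289 = (2611 + 64) + 3289 = 2675 + 3289 = 5964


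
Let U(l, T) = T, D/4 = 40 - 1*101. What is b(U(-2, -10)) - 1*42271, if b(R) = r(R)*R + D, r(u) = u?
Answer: -42415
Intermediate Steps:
D = -244 (D = 4*(40 - 1*101) = 4*(40 - 101) = 4*(-61) = -244)
b(R) = -244 + R² (b(R) = R*R - 244 = R² - 244 = -244 + R²)
b(U(-2, -10)) - 1*42271 = (-244 + (-10)²) - 1*42271 = (-244 + 100) - 42271 = -144 - 42271 = -42415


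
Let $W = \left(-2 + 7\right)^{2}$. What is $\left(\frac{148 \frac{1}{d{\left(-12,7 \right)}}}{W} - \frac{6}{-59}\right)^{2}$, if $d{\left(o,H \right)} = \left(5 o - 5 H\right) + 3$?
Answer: $\frac{1605289}{1150905625} \approx 0.0013948$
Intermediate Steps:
$d{\left(o,H \right)} = 3 - 5 H + 5 o$ ($d{\left(o,H \right)} = \left(- 5 H + 5 o\right) + 3 = 3 - 5 H + 5 o$)
$W = 25$ ($W = 5^{2} = 25$)
$\left(\frac{148 \frac{1}{d{\left(-12,7 \right)}}}{W} - \frac{6}{-59}\right)^{2} = \left(\frac{148 \frac{1}{3 - 35 + 5 \left(-12\right)}}{25} - \frac{6}{-59}\right)^{2} = \left(\frac{148}{3 - 35 - 60} \cdot \frac{1}{25} - - \frac{6}{59}\right)^{2} = \left(\frac{148}{-92} \cdot \frac{1}{25} + \frac{6}{59}\right)^{2} = \left(148 \left(- \frac{1}{92}\right) \frac{1}{25} + \frac{6}{59}\right)^{2} = \left(\left(- \frac{37}{23}\right) \frac{1}{25} + \frac{6}{59}\right)^{2} = \left(- \frac{37}{575} + \frac{6}{59}\right)^{2} = \left(\frac{1267}{33925}\right)^{2} = \frac{1605289}{1150905625}$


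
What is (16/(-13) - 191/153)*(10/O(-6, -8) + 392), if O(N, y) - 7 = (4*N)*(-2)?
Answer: -7090778/7293 ≈ -972.27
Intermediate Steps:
O(N, y) = 7 - 8*N (O(N, y) = 7 + (4*N)*(-2) = 7 - 8*N)
(16/(-13) - 191/153)*(10/O(-6, -8) + 392) = (16/(-13) - 191/153)*(10/(7 - 8*(-6)) + 392) = (16*(-1/13) - 191*1/153)*(10/(7 + 48) + 392) = (-16/13 - 191/153)*(10/55 + 392) = -4931*(10*(1/55) + 392)/1989 = -4931*(2/11 + 392)/1989 = -4931/1989*4314/11 = -7090778/7293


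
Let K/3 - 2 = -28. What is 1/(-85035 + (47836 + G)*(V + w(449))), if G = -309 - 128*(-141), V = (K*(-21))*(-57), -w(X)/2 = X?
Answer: -1/6181446835 ≈ -1.6177e-10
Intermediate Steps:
K = -78 (K = 6 + 3*(-28) = 6 - 84 = -78)
w(X) = -2*X
V = -93366 (V = -78*(-21)*(-57) = 1638*(-57) = -93366)
G = 17739 (G = -309 + 18048 = 17739)
1/(-85035 + (47836 + G)*(V + w(449))) = 1/(-85035 + (47836 + 17739)*(-93366 - 2*449)) = 1/(-85035 + 65575*(-93366 - 898)) = 1/(-85035 + 65575*(-94264)) = 1/(-85035 - 6181361800) = 1/(-6181446835) = -1/6181446835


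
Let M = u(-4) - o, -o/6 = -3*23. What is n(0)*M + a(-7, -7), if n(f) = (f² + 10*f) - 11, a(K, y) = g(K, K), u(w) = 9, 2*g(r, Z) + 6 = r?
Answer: 8897/2 ≈ 4448.5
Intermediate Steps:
g(r, Z) = -3 + r/2
a(K, y) = -3 + K/2
o = 414 (o = -(-18)*23 = -6*(-69) = 414)
n(f) = -11 + f² + 10*f
M = -405 (M = 9 - 1*414 = 9 - 414 = -405)
n(0)*M + a(-7, -7) = (-11 + 0² + 10*0)*(-405) + (-3 + (½)*(-7)) = (-11 + 0 + 0)*(-405) + (-3 - 7/2) = -11*(-405) - 13/2 = 4455 - 13/2 = 8897/2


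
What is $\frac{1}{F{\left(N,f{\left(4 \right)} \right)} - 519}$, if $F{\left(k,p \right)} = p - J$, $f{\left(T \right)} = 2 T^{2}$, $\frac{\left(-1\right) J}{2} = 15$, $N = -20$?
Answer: $- \frac{1}{457} \approx -0.0021882$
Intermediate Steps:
$J = -30$ ($J = \left(-2\right) 15 = -30$)
$F{\left(k,p \right)} = 30 + p$ ($F{\left(k,p \right)} = p - -30 = p + 30 = 30 + p$)
$\frac{1}{F{\left(N,f{\left(4 \right)} \right)} - 519} = \frac{1}{\left(30 + 2 \cdot 4^{2}\right) - 519} = \frac{1}{\left(30 + 2 \cdot 16\right) - 519} = \frac{1}{\left(30 + 32\right) - 519} = \frac{1}{62 - 519} = \frac{1}{-457} = - \frac{1}{457}$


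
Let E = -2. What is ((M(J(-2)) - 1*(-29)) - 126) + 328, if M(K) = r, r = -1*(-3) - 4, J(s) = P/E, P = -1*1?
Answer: 230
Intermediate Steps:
P = -1
J(s) = ½ (J(s) = -1/(-2) = -1*(-½) = ½)
r = -1 (r = 3 - 4 = -1)
M(K) = -1
((M(J(-2)) - 1*(-29)) - 126) + 328 = ((-1 - 1*(-29)) - 126) + 328 = ((-1 + 29) - 126) + 328 = (28 - 126) + 328 = -98 + 328 = 230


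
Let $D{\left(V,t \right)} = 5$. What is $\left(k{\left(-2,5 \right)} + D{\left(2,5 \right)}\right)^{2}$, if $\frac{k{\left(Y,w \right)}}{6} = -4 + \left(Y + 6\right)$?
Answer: $25$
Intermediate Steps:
$k{\left(Y,w \right)} = 12 + 6 Y$ ($k{\left(Y,w \right)} = 6 \left(-4 + \left(Y + 6\right)\right) = 6 \left(-4 + \left(6 + Y\right)\right) = 6 \left(2 + Y\right) = 12 + 6 Y$)
$\left(k{\left(-2,5 \right)} + D{\left(2,5 \right)}\right)^{2} = \left(\left(12 + 6 \left(-2\right)\right) + 5\right)^{2} = \left(\left(12 - 12\right) + 5\right)^{2} = \left(0 + 5\right)^{2} = 5^{2} = 25$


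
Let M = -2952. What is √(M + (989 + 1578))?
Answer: I*√385 ≈ 19.621*I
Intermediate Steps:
√(M + (989 + 1578)) = √(-2952 + (989 + 1578)) = √(-2952 + 2567) = √(-385) = I*√385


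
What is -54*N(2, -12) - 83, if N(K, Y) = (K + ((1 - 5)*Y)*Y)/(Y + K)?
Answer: -15913/5 ≈ -3182.6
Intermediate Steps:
N(K, Y) = (K - 4*Y²)/(K + Y) (N(K, Y) = (K + (-4*Y)*Y)/(K + Y) = (K - 4*Y²)/(K + Y))
-54*N(2, -12) - 83 = -54*(2 - 4*(-12)²)/(2 - 12) - 83 = -54*(2 - 4*144)/(-10) - 83 = -(-27)*(2 - 576)/5 - 83 = -(-27)*(-574)/5 - 83 = -54*287/5 - 83 = -15498/5 - 83 = -15913/5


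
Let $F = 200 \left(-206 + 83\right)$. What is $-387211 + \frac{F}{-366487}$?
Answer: $- \frac{141907773157}{366487} \approx -3.8721 \cdot 10^{5}$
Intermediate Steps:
$F = -24600$ ($F = 200 \left(-123\right) = -24600$)
$-387211 + \frac{F}{-366487} = -387211 - \frac{24600}{-366487} = -387211 - - \frac{24600}{366487} = -387211 + \frac{24600}{366487} = - \frac{141907773157}{366487}$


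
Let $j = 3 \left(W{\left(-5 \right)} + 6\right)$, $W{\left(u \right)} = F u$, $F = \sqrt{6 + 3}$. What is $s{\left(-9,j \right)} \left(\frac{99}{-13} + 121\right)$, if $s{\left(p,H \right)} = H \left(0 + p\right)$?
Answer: $\frac{358182}{13} \approx 27552.0$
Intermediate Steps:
$F = 3$ ($F = \sqrt{9} = 3$)
$W{\left(u \right)} = 3 u$
$j = -27$ ($j = 3 \left(3 \left(-5\right) + 6\right) = 3 \left(-15 + 6\right) = 3 \left(-9\right) = -27$)
$s{\left(p,H \right)} = H p$
$s{\left(-9,j \right)} \left(\frac{99}{-13} + 121\right) = \left(-27\right) \left(-9\right) \left(\frac{99}{-13} + 121\right) = 243 \left(99 \left(- \frac{1}{13}\right) + 121\right) = 243 \left(- \frac{99}{13} + 121\right) = 243 \cdot \frac{1474}{13} = \frac{358182}{13}$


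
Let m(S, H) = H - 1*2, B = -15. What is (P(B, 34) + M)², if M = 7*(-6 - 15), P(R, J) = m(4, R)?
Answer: 26896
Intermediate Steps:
m(S, H) = -2 + H (m(S, H) = H - 2 = -2 + H)
P(R, J) = -2 + R
M = -147 (M = 7*(-21) = -147)
(P(B, 34) + M)² = ((-2 - 15) - 147)² = (-17 - 147)² = (-164)² = 26896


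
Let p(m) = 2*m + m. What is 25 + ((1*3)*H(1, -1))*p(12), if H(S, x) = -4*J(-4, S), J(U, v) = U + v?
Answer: 1321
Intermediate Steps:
H(S, x) = 16 - 4*S (H(S, x) = -4*(-4 + S) = 16 - 4*S)
p(m) = 3*m
25 + ((1*3)*H(1, -1))*p(12) = 25 + ((1*3)*(16 - 4*1))*(3*12) = 25 + (3*(16 - 4))*36 = 25 + (3*12)*36 = 25 + 36*36 = 25 + 1296 = 1321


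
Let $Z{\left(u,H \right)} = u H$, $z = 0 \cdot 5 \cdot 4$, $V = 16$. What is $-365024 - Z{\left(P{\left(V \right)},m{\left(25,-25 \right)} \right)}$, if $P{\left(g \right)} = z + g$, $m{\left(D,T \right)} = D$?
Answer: $-365424$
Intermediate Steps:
$z = 0$ ($z = 0 \cdot 4 = 0$)
$P{\left(g \right)} = g$ ($P{\left(g \right)} = 0 + g = g$)
$Z{\left(u,H \right)} = H u$
$-365024 - Z{\left(P{\left(V \right)},m{\left(25,-25 \right)} \right)} = -365024 - 25 \cdot 16 = -365024 - 400 = -365424$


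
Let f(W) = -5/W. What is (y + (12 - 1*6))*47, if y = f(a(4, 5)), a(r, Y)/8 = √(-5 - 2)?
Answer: 282 + 235*I*√7/56 ≈ 282.0 + 11.103*I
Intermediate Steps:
a(r, Y) = 8*I*√7 (a(r, Y) = 8*√(-5 - 2) = 8*√(-7) = 8*(I*√7) = 8*I*√7)
y = 5*I*√7/56 (y = -5*(-I*√7/56) = -(-5)*I*√7/56 = 5*I*√7/56 ≈ 0.23623*I)
(y + (12 - 1*6))*47 = (5*I*√7/56 + (12 - 1*6))*47 = (5*I*√7/56 + (12 - 6))*47 = (5*I*√7/56 + 6)*47 = (6 + 5*I*√7/56)*47 = 282 + 235*I*√7/56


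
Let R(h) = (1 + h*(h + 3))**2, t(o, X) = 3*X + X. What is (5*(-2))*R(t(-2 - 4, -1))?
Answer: -250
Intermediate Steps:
t(o, X) = 4*X
R(h) = (1 + h*(3 + h))**2
(5*(-2))*R(t(-2 - 4, -1)) = (5*(-2))*(1 + (4*(-1))**2 + 3*(4*(-1)))**2 = -10*(1 + (-4)**2 + 3*(-4))**2 = -10*(1 + 16 - 12)**2 = -10*5**2 = -10*25 = -250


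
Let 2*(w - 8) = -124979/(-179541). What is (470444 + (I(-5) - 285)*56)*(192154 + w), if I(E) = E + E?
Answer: 1740093451352334/19949 ≈ 8.7227e+10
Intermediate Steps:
w = 2997635/359082 (w = 8 + (-124979/(-179541))/2 = 8 + (-124979*(-1/179541))/2 = 8 + (1/2)*(124979/179541) = 8 + 124979/359082 = 2997635/359082 ≈ 8.3481)
I(E) = 2*E
(470444 + (I(-5) - 285)*56)*(192154 + w) = (470444 + (2*(-5) - 285)*56)*(192154 + 2997635/359082) = (470444 + (-10 - 285)*56)*(69002040263/359082) = (470444 - 295*56)*(69002040263/359082) = (470444 - 16520)*(69002040263/359082) = 453924*(69002040263/359082) = 1740093451352334/19949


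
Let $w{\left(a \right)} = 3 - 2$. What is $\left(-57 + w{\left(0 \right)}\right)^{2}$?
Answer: $3136$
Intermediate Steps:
$w{\left(a \right)} = 1$
$\left(-57 + w{\left(0 \right)}\right)^{2} = \left(-57 + 1\right)^{2} = \left(-56\right)^{2} = 3136$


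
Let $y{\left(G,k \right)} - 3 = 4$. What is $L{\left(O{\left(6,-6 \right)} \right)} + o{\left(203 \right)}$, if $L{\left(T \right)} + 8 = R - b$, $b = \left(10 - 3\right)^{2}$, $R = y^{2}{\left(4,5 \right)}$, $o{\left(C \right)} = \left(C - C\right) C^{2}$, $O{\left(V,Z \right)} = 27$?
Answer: $-8$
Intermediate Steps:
$y{\left(G,k \right)} = 7$ ($y{\left(G,k \right)} = 3 + 4 = 7$)
$o{\left(C \right)} = 0$ ($o{\left(C \right)} = 0 C^{2} = 0$)
$R = 49$ ($R = 7^{2} = 49$)
$b = 49$ ($b = 7^{2} = 49$)
$L{\left(T \right)} = -8$ ($L{\left(T \right)} = -8 + \left(49 - 49\right) = -8 + 0 = -8$)
$L{\left(O{\left(6,-6 \right)} \right)} + o{\left(203 \right)} = -8 + 0 = -8$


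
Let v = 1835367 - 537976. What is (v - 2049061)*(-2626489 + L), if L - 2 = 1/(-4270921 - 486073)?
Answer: 4695751230251190965/2378497 ≈ 1.9743e+12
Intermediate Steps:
v = 1297391
L = 9513987/4756994 (L = 2 + 1/(-4270921 - 486073) = 2 + 1/(-4756994) = 2 - 1/4756994 = 9513987/4756994 ≈ 2.0000)
(v - 2049061)*(-2626489 + L) = (1297391 - 2049061)*(-2626489 + 9513987/4756994) = -751670*(-12494182900079/4756994) = 4695751230251190965/2378497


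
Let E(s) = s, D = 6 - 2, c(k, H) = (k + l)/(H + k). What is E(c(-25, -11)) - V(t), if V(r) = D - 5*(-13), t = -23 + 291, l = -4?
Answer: -2455/36 ≈ -68.194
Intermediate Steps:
c(k, H) = (-4 + k)/(H + k) (c(k, H) = (k - 4)/(H + k) = (-4 + k)/(H + k))
t = 268
D = 4
V(r) = 69 (V(r) = 4 - 5*(-13) = 4 + 65 = 69)
E(c(-25, -11)) - V(t) = (-4 - 25)/(-11 - 25) - 1*69 = -29/(-36) - 69 = -1/36*(-29) - 69 = 29/36 - 69 = -2455/36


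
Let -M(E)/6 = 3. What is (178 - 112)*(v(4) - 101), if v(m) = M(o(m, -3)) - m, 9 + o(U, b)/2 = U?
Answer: -8118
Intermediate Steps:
o(U, b) = -18 + 2*U
M(E) = -18 (M(E) = -6*3 = -18)
v(m) = -18 - m
(178 - 112)*(v(4) - 101) = (178 - 112)*((-18 - 1*4) - 101) = 66*((-18 - 4) - 101) = 66*(-22 - 101) = 66*(-123) = -8118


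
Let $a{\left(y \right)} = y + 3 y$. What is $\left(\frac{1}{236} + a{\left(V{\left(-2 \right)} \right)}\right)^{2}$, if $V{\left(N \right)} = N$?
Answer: $\frac{3560769}{55696} \approx 63.932$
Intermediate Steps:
$a{\left(y \right)} = 4 y$
$\left(\frac{1}{236} + a{\left(V{\left(-2 \right)} \right)}\right)^{2} = \left(\frac{1}{236} + 4 \left(-2\right)\right)^{2} = \left(\frac{1}{236} - 8\right)^{2} = \left(- \frac{1887}{236}\right)^{2} = \frac{3560769}{55696}$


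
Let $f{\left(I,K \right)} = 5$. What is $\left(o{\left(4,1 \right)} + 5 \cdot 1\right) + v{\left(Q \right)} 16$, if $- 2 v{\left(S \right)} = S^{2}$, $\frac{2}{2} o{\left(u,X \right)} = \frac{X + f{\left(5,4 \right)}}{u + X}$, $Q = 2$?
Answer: $- \frac{129}{5} \approx -25.8$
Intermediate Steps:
$o{\left(u,X \right)} = \frac{5 + X}{X + u}$ ($o{\left(u,X \right)} = \frac{X + 5}{u + X} = \frac{5 + X}{X + u}$)
$v{\left(S \right)} = - \frac{S^{2}}{2}$
$\left(o{\left(4,1 \right)} + 5 \cdot 1\right) + v{\left(Q \right)} 16 = \left(\frac{5 + 1}{1 + 4} + 5 \cdot 1\right) + - \frac{2^{2}}{2} \cdot 16 = \left(\frac{1}{5} \cdot 6 + 5\right) + \left(- \frac{1}{2}\right) 4 \cdot 16 = \left(\frac{1}{5} \cdot 6 + 5\right) - 32 = \left(\frac{6}{5} + 5\right) - 32 = \frac{31}{5} - 32 = - \frac{129}{5}$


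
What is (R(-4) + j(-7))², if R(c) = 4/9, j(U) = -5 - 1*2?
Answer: 3481/81 ≈ 42.975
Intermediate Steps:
j(U) = -7 (j(U) = -5 - 2 = -7)
R(c) = 4/9 (R(c) = 4*(⅑) = 4/9)
(R(-4) + j(-7))² = (4/9 - 7)² = (-59/9)² = 3481/81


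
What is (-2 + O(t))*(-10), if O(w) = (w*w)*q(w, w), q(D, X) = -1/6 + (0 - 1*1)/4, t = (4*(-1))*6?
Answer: 2420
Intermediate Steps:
t = -24 (t = -4*6 = -24)
q(D, X) = -5/12 (q(D, X) = -1*⅙ + (0 - 1)*(¼) = -⅙ - 1*¼ = -⅙ - ¼ = -5/12)
O(w) = -5*w²/12 (O(w) = (w*w)*(-5/12) = w²*(-5/12) = -5*w²/12)
(-2 + O(t))*(-10) = (-2 - 5/12*(-24)²)*(-10) = (-2 - 5/12*576)*(-10) = (-2 - 240)*(-10) = -242*(-10) = 2420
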